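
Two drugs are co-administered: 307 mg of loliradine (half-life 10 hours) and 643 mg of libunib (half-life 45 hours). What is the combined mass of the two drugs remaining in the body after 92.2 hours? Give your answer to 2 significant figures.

loliradine: 307 × (1/2)^(92.2/10) = 307 × (1/2)^9.22 ≈ 0.5148 mg.
libunib: 643 × (1/2)^(92.2/45) = 643 × (1/2)^2.0489 ≈ 155.39 mg.
Total = 0.5148 + 155.39 ≈ 155.91 mg.

160 mg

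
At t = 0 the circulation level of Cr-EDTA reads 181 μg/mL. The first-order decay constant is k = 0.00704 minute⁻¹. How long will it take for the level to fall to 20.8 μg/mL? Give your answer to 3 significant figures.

t½ = ln 2 / k = 0.69315 / 0.00704 ≈ 98.458 minutes.
Fraction remaining = 20.8/181 ≈ 0.11492.
n = log₂(181/20.8) = ln(8.7019)/ln 2 ≈ 3.1213 half-lives.
t = n × t½ = 3.1213 × 98.458 ≈ 307.32 minutes.

307 minutes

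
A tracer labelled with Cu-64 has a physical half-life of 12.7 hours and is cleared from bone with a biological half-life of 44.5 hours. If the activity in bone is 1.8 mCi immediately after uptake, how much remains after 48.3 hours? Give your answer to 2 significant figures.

0.061 mCi

1/t_eff = 1/t_phys + 1/t_biol = 1/12.7 + 1/44.5 = 0.10121 per hour.
t_eff = 12.7 × 44.5 / (12.7 + 44.5) ≈ 9.8802 hours.
Remaining = 1.8 × (1/2)^(48.3/9.8802) = 1.8 × (1/2)^4.8885 ≈ 0.060768 mCi.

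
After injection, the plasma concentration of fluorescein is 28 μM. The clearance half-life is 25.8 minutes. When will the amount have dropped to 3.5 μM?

77.4 minutes

3.5/28 = 1/8, so 3 half-lives have elapsed.
t = 3 × 25.8 = 77.4 minutes.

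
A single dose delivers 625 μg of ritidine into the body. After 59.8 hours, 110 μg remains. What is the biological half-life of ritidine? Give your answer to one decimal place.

A/A₀ = 110/625 ≈ 0.176.
n = log₂(5.6818) ≈ 2.5064 half-lives elapsed in 59.8 hours.
t½ = 59.8/2.5064 ≈ 23.859 hours.

23.9 hours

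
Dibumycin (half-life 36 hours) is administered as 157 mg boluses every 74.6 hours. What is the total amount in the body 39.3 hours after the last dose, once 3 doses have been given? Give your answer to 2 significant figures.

95 mg

The 3 doses were given 188.5, 113.9, 39.3 hours ago.
Total = 157·(1/2)^(188.5/36) + 157·(1/2)^(113.9/36) + 157·(1/2)^(39.3/36)
      = 4.1656 + 17.518 + 73.667 ≈ 95.351 mg.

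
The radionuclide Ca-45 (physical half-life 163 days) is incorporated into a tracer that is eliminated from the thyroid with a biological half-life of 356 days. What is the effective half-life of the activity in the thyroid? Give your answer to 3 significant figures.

1/t_eff = 1/t_phys + 1/t_biol = 1/163 + 1/356 = 0.008944 per day.
t_eff = 163 × 356 / (163 + 356) ≈ 111.81 days.

112 days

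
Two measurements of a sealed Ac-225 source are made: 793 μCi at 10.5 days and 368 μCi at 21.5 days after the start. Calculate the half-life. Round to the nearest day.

10 days

Over Δt = 21.5 − 10.5 = 11 days, the level fell by a factor of 793/368 ≈ 2.1549.
n = log₂(2.1549) ≈ 1.1076 half-lives, so t½ = 11/1.1076 ≈ 9.9312 days.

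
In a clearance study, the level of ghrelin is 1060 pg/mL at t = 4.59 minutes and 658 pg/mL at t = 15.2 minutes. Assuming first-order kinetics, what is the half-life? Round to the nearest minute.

Over Δt = 15.2 − 4.59 = 10.61 minutes, the level fell by a factor of 1060/658 ≈ 1.6109.
n = log₂(1.6109) ≈ 0.6879 half-lives, so t½ = 10.61/0.6879 ≈ 15.424 minutes.

15 minutes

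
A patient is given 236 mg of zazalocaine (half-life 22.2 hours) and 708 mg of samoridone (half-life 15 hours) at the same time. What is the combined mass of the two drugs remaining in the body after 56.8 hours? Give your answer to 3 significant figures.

91.4 mg

zazalocaine: 236 × (1/2)^(56.8/22.2) = 236 × (1/2)^2.5586 ≈ 40.06 mg.
samoridone: 708 × (1/2)^(56.8/15) = 708 × (1/2)^3.7867 ≈ 51.302 mg.
Total = 40.06 + 51.302 ≈ 91.362 mg.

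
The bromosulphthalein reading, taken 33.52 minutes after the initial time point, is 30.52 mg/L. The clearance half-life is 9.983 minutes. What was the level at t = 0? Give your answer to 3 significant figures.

Number of half-lives elapsed: n = 33.52/9.983 ≈ 3.3577.
A₀ = A × 2^n = 30.52 × 2^3.3577 = 30.52 × 10.251 ≈ 312.86 mg/L.

313 mg/L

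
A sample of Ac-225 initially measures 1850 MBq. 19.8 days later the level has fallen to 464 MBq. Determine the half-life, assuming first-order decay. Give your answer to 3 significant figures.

A/A₀ = 464/1850 ≈ 0.25081.
n = log₂(3.9871) ≈ 1.9953 half-lives elapsed in 19.8 days.
t½ = 19.8/1.9953 ≈ 9.9232 days.

9.92 days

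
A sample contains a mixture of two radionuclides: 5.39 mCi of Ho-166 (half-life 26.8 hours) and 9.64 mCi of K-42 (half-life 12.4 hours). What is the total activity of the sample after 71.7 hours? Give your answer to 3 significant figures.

Ho-166: 5.39 × (1/2)^(71.7/26.8) = 5.39 × (1/2)^2.6754 ≈ 0.84376 mCi.
K-42: 9.64 × (1/2)^(71.7/12.4) = 9.64 × (1/2)^5.7823 ≈ 0.17516 mCi.
Total = 0.84376 + 0.17516 ≈ 1.0189 mCi.

1.02 mCi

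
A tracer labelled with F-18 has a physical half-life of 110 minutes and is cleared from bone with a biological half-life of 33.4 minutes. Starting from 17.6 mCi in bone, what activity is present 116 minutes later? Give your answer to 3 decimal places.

0.763 mCi

1/t_eff = 1/t_phys + 1/t_biol = 1/110 + 1/33.4 = 0.039031 per minute.
t_eff = 110 × 33.4 / (110 + 33.4) ≈ 25.621 minutes.
Remaining = 17.6 × (1/2)^(116/25.621) = 17.6 × (1/2)^4.5276 ≈ 0.76308 mCi.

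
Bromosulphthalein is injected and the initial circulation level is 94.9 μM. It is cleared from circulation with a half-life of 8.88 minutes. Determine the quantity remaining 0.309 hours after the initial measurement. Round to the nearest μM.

22 μM

Convert the elapsed time: 0.309 hours = 18.54 minutes.
Number of half-lives: n = 18.54/8.88 ≈ 2.0878.
Remaining = 94.9 × (1/2)^2.0878 = 94.9 × 0.23523 ≈ 22.324 μM.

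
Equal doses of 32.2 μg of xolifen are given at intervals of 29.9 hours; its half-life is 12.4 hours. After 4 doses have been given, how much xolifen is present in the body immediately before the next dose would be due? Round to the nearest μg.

7 μg

The 4 doses were given 119.6, 89.7, 59.8, 29.9 hours ago.
Total = 32.2·(1/2)^(119.6/12.4) + 32.2·(1/2)^(89.7/12.4) + 32.2·(1/2)^(59.8/12.4) + 32.2·(1/2)^(29.9/12.4)
      = 0.040214 + 0.21392 + 1.1379 + 6.0532 ≈ 7.4453 μg.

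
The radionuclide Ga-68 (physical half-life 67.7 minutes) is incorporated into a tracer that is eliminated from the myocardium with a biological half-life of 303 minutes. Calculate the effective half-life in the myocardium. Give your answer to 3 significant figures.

1/t_eff = 1/t_phys + 1/t_biol = 1/67.7 + 1/303 = 0.018071 per minute.
t_eff = 67.7 × 303 / (67.7 + 303) ≈ 55.336 minutes.

55.3 minutes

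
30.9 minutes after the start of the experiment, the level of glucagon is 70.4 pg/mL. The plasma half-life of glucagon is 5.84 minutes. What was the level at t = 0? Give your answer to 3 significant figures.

Number of half-lives elapsed: n = 30.9/5.84 ≈ 5.2911.
A₀ = A × 2^n = 70.4 × 2^5.2911 = 70.4 × 39.154 ≈ 2756.5 pg/mL.

2760 pg/mL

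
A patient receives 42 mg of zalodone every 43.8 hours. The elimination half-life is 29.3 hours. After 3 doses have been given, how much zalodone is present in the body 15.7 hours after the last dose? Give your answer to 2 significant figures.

The 3 doses were given 103.3, 59.5, 15.7 hours ago.
Total = 42·(1/2)^(103.3/29.3) + 42·(1/2)^(59.5/29.3) + 42·(1/2)^(15.7/29.3)
      = 3.647 + 10.279 + 28.97 ≈ 42.896 mg.

43 mg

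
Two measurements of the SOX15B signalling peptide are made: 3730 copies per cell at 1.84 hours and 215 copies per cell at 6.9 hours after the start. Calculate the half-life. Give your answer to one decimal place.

1.2 hours

Over Δt = 6.9 − 1.84 = 5.06 hours, the level fell by a factor of 3730/215 ≈ 17.349.
n = log₂(17.349) ≈ 4.1168 half-lives, so t½ = 5.06/4.1168 ≈ 1.2291 hours.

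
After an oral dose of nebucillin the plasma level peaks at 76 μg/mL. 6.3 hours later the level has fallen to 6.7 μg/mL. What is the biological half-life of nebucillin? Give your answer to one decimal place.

A/A₀ = 6.7/76 ≈ 0.088158.
n = log₂(11.343) ≈ 3.5038 half-lives elapsed in 6.3 hours.
t½ = 6.3/3.5038 ≈ 1.7981 hours.

1.8 hours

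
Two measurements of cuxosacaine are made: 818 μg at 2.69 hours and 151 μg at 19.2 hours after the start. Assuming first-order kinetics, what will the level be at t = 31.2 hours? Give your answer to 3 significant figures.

44.2 μg

Over Δt = 19.2 − 2.69 = 16.51 hours, the level fell by a factor of 818/151 ≈ 5.4172.
n = log₂(5.4172) ≈ 2.4376 half-lives, so t½ = 16.51/2.4376 ≈ 6.7732 hours.
From t = 19.2 to t = 31.2: 151 × (1/2)^((31.2−19.2)/6.7732) ≈ 44.223 μg.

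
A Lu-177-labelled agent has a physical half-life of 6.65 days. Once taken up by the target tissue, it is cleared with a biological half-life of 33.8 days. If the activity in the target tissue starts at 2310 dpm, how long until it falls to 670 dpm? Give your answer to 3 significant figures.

1/t_eff = 1/t_phys + 1/t_biol = 1/6.65 + 1/33.8 = 0.17996 per day.
t_eff = 6.65 × 33.8 / (6.65 + 33.8) ≈ 5.5567 days.
n = log₂(2310/670) ≈ 1.7857; t = 1.7857 × 5.5567 ≈ 9.9224 days.

9.92 days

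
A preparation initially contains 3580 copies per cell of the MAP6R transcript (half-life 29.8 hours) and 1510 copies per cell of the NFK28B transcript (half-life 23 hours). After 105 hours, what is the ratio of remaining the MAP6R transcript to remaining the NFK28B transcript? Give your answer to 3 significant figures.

4.88

MAP6R transcript: 3580 × (1/2)^(105/29.8) = 3580 × (1/2)^3.5235 ≈ 311.32 copies per cell.
NFK28B transcript: 1510 × (1/2)^(105/23) = 1510 × (1/2)^4.5652 ≈ 63.784 copies per cell.
Ratio ≈ 311.32 / 63.784 ≈ 4.8809.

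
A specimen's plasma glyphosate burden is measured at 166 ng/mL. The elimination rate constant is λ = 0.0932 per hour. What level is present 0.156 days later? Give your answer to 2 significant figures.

120 ng/mL

t½ = ln 2 / λ = 0.69315 / 0.0932 ≈ 7.4372 hours.
Convert the elapsed time: 0.156 days = 3.744 hours.
Number of half-lives: n = 3.744/7.4372 ≈ 0.50342.
Remaining = 166 × (1/2)^0.50342 = 166 × 0.70543 ≈ 117.1 ng/mL.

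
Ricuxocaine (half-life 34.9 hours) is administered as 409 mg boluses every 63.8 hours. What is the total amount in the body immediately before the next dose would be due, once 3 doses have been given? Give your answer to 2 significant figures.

The 3 doses were given 191.4, 127.6, 63.8 hours ago.
Total = 409·(1/2)^(191.4/34.9) + 409·(1/2)^(127.6/34.9) + 409·(1/2)^(63.8/34.9)
      = 9.137 + 32.442 + 115.19 ≈ 156.77 mg.

160 mg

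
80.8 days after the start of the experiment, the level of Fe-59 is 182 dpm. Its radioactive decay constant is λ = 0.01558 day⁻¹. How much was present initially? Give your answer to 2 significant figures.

t½ = ln 2 / λ = 0.69315 / 0.01558 ≈ 44.49 days.
Number of half-lives elapsed: n = 80.8/44.49 ≈ 1.8162.
A₀ = A × 2^n = 182 × 2^1.8162 = 182 × 3.5214 ≈ 640.9 dpm.

640 dpm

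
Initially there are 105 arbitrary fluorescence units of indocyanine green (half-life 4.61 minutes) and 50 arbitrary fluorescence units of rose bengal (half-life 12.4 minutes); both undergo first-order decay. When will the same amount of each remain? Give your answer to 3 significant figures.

Set 105·(1/2)^(t/4.61) = 50·(1/2)^(t/12.4).
Taking log₂: log₂(105/50) = t·(1/4.61 − 1/12.4).
log₂(2.1) = 1.0704; 1/4.61 − 1/12.4 = 0.13627.
t = 1.0704 / 0.13627 ≈ 7.8547 minutes.

7.85 minutes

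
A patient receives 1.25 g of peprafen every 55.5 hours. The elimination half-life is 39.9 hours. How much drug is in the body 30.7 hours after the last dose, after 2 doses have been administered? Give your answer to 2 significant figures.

The 2 doses were given 86.2, 30.7 hours ago.
Total = 1.25·(1/2)^(86.2/39.9) + 1.25·(1/2)^(30.7/39.9)
      = 0.27962 + 0.73331 ≈ 1.0129 g.

1.0 g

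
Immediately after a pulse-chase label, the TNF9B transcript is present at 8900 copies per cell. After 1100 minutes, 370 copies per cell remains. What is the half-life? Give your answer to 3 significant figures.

A/A₀ = 370/8900 ≈ 0.041573.
n = log₂(24.054) ≈ 4.5882 half-lives elapsed in 1100 minutes.
t½ = 1100/4.5882 ≈ 239.75 minutes.

240 minutes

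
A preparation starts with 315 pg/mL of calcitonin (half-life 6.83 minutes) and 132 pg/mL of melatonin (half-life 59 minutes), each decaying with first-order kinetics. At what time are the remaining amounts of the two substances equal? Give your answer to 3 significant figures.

Set 315·(1/2)^(t/6.83) = 132·(1/2)^(t/59).
Taking log₂: log₂(315/132) = t·(1/6.83 − 1/59).
log₂(2.3864) = 1.2548; 1/6.83 − 1/59 = 0.12946.
t = 1.2548 / 0.12946 ≈ 9.6924 minutes.

9.69 minutes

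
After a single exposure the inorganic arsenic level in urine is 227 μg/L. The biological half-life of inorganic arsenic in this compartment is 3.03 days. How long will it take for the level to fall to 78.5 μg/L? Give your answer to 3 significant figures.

4.64 days

Fraction remaining = 78.5/227 ≈ 0.34581.
n = log₂(227/78.5) = ln(2.8917)/ln 2 ≈ 1.5319 half-lives.
t = n × t½ = 1.5319 × 3.03 ≈ 4.6417 days.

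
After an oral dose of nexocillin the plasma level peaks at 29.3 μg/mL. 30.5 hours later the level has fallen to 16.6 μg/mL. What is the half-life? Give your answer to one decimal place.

37.2 hours

A/A₀ = 16.6/29.3 ≈ 0.56655.
n = log₂(1.7651) ≈ 0.81972 half-lives elapsed in 30.5 hours.
t½ = 30.5/0.81972 ≈ 37.208 hours.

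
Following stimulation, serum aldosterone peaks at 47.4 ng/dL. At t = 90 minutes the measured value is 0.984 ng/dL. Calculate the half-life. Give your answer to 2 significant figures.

A/A₀ = 0.984/47.4 ≈ 0.020759.
n = log₂(48.171) ≈ 5.5901 half-lives elapsed in 90 minutes.
t½ = 90/5.5901 ≈ 16.1 minutes.

16 minutes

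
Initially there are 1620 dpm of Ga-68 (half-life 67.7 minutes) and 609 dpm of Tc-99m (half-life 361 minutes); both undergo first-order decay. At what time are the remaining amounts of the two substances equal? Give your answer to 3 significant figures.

Set 1620·(1/2)^(t/67.7) = 609·(1/2)^(t/361).
Taking log₂: log₂(1620/609) = t·(1/67.7 − 1/361).
log₂(2.6601) = 1.4115; 1/67.7 − 1/361 = 0.012001.
t = 1.4115 / 0.012001 ≈ 117.61 minutes.

118 minutes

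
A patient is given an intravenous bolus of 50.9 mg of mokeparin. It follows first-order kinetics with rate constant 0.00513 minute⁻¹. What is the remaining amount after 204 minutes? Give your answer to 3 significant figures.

t½ = ln 2 / k = 0.69315 / 0.00513 ≈ 135.12 minutes.
Number of half-lives: n = 204/135.12 ≈ 1.5098.
Remaining = 50.9 × (1/2)^1.5098 = 50.9 × 0.35116 ≈ 17.874 mg.

17.9 mg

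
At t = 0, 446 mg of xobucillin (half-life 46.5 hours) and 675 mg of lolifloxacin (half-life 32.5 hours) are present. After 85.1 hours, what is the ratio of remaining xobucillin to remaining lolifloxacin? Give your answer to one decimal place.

xobucillin: 446 × (1/2)^(85.1/46.5) = 446 × (1/2)^1.8301 ≈ 125.43 mg.
lolifloxacin: 675 × (1/2)^(85.1/32.5) = 675 × (1/2)^2.6185 ≈ 109.92 mg.
Ratio ≈ 125.43 / 109.92 ≈ 1.1412.

1.1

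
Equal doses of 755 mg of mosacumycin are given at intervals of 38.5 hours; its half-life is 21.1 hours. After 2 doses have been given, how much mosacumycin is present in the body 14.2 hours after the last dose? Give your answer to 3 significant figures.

607 mg

The 2 doses were given 52.7, 14.2 hours ago.
Total = 755·(1/2)^(52.7/21.1) + 755·(1/2)^(14.2/21.1)
      = 133.69 + 473.54 ≈ 607.23 mg.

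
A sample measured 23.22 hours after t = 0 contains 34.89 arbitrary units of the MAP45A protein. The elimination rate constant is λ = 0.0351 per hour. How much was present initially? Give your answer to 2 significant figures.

t½ = ln 2 / λ = 0.69315 / 0.0351 ≈ 19.748 hours.
Number of half-lives elapsed: n = 23.22/19.748 ≈ 1.1758.
A₀ = A × 2^n = 34.89 × 2^1.1758 = 34.89 × 2.2592 ≈ 78.824 arbitrary units.

79 arbitrary units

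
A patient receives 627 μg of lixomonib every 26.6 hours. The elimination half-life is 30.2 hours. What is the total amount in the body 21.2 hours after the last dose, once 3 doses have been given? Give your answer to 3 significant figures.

The 3 doses were given 74.4, 47.8, 21.2 hours ago.
Total = 627·(1/2)^(74.4/30.2) + 627·(1/2)^(47.8/30.2) + 627·(1/2)^(21.2/30.2)
      = 113.67 + 209.32 + 385.43 ≈ 708.42 μg.

708 μg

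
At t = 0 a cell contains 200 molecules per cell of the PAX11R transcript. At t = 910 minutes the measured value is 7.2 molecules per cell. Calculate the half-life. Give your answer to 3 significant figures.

A/A₀ = 7.2/200 ≈ 0.036.
n = log₂(27.778) ≈ 4.7959 half-lives elapsed in 910 minutes.
t½ = 910/4.7959 ≈ 189.75 minutes.

190 minutes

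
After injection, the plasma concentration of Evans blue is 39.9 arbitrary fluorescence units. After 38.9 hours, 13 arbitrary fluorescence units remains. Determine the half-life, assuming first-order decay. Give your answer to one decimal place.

24.0 hours

A/A₀ = 13/39.9 ≈ 0.32581.
n = log₂(3.0692) ≈ 1.6179 half-lives elapsed in 38.9 hours.
t½ = 38.9/1.6179 ≈ 24.044 hours.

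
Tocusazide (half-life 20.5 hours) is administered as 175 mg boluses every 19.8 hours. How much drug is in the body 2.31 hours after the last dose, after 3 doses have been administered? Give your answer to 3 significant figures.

The 3 doses were given 41.91, 22.11, 2.31 hours ago.
Total = 175·(1/2)^(41.91/20.5) + 175·(1/2)^(22.11/20.5) + 175·(1/2)^(2.31/20.5)
      = 42.424 + 82.864 + 161.85 ≈ 287.14 mg.

287 mg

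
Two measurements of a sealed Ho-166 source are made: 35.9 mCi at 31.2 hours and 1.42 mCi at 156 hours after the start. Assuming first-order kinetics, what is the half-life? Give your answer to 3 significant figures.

26.8 hours

Over Δt = 156 − 31.2 = 124.8 hours, the level fell by a factor of 35.9/1.42 ≈ 25.282.
n = log₂(25.282) ≈ 4.66 half-lives, so t½ = 124.8/4.66 ≈ 26.781 hours.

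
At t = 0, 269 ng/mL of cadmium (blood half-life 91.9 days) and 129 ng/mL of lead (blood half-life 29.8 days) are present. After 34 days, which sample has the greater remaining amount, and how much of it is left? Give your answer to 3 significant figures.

cadmium: 269 × (1/2)^0.36997 ≈ 208.15 ng/mL.
lead: 129 × (1/2)^1.1409 ≈ 58.497 ng/mL.
Cadmium has more remaining, at ≈ 208.15 ng/mL.

cadmium, 208 ng/mL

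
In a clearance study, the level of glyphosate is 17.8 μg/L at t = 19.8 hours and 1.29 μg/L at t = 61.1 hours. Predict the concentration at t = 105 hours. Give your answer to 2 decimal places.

Over Δt = 61.1 − 19.8 = 41.3 hours, the level fell by a factor of 17.8/1.29 ≈ 13.798.
n = log₂(13.798) ≈ 3.7864 half-lives, so t½ = 41.3/3.7864 ≈ 10.907 hours.
From t = 61.1 to t = 105: 1.29 × (1/2)^((105−61.1)/10.907) ≈ 0.079251 μg/L.

0.08 μg/L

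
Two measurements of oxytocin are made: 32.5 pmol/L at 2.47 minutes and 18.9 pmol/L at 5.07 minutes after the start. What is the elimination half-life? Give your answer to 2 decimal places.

3.32 minutes

Over Δt = 5.07 − 2.47 = 2.6 minutes, the level fell by a factor of 32.5/18.9 ≈ 1.7196.
n = log₂(1.7196) ≈ 0.78205 half-lives, so t½ = 2.6/0.78205 ≈ 3.3246 minutes.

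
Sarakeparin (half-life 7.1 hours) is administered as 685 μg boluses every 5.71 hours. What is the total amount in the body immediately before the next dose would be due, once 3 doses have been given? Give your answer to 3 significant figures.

746 μg

The 3 doses were given 17.13, 11.42, 5.71 hours ago.
Total = 685·(1/2)^(17.13/7.1) + 685·(1/2)^(11.42/7.1) + 685·(1/2)^(5.71/7.1)
      = 128.65 + 224.65 + 392.28 ≈ 745.57 μg.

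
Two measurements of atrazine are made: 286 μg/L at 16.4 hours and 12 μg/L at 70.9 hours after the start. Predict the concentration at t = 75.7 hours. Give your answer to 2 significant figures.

9.1 μg/L

Over Δt = 70.9 − 16.4 = 54.5 hours, the level fell by a factor of 286/12 ≈ 23.833.
n = log₂(23.833) ≈ 4.5749 half-lives, so t½ = 54.5/4.5749 ≈ 11.913 hours.
From t = 70.9 to t = 75.7: 12 × (1/2)^((75.7−70.9)/11.913) ≈ 9.0759 μg/L.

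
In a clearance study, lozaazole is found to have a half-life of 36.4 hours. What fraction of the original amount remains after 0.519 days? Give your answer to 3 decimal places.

0.789

0.519 days = 12.456 hours.
n = 12.456/36.4 ≈ 0.3422 half-lives.
Fraction remaining = (1/2)^0.3422 ≈ 0.78884.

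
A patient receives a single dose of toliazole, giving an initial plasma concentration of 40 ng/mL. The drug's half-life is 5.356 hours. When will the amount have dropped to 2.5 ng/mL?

2.5/40 = 1/16, so 4 half-lives have elapsed.
t = 4 × 5.356 = 21.424 hours.

21.424 hours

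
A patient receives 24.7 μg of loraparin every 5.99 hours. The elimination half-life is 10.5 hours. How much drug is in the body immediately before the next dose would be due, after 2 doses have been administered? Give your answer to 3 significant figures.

27.8 μg

The 2 doses were given 11.98, 5.99 hours ago.
Total = 24.7·(1/2)^(11.98/10.5) + 24.7·(1/2)^(5.99/10.5)
      = 11.2 + 16.633 ≈ 27.833 μg.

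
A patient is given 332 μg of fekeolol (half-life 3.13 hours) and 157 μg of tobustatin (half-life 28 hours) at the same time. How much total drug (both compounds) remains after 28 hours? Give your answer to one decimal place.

79.2 μg

fekeolol: 332 × (1/2)^(28/3.13) = 332 × (1/2)^8.9457 ≈ 0.67331 μg.
tobustatin: 157 × (1/2)^(28/28) = 157 × (1/2)^1 ≈ 78.5 μg.
Total = 0.67331 + 78.5 ≈ 79.173 μg.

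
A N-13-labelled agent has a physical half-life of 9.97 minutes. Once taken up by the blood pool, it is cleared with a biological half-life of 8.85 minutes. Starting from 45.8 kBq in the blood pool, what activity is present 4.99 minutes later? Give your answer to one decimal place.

21.9 kBq

1/t_eff = 1/t_phys + 1/t_biol = 1/9.97 + 1/8.85 = 0.2133 per minute.
t_eff = 9.97 × 8.85 / (9.97 + 8.85) ≈ 4.6883 minutes.
Remaining = 45.8 × (1/2)^(4.99/4.6883) = 45.8 × (1/2)^1.0643 ≈ 21.901 kBq.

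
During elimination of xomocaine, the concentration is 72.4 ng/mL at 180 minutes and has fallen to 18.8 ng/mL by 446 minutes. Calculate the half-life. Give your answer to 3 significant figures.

Over Δt = 446 − 180 = 266 minutes, the level fell by a factor of 72.4/18.8 ≈ 3.8511.
n = log₂(3.8511) ≈ 1.9453 half-lives, so t½ = 266/1.9453 ≈ 136.74 minutes.

137 minutes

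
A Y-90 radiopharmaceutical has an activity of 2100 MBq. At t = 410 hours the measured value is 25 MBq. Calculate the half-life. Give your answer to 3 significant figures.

64.1 hours

A/A₀ = 25/2100 ≈ 0.011905.
n = log₂(84) ≈ 6.3923 half-lives elapsed in 410 hours.
t½ = 410/6.3923 ≈ 64.139 hours.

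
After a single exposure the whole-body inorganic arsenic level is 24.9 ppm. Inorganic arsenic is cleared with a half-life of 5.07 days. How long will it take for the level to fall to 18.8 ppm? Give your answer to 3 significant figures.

Fraction remaining = 18.8/24.9 ≈ 0.75502.
n = log₂(24.9/18.8) = ln(1.3245)/ln 2 ≈ 0.40541 half-lives.
t = n × t½ = 0.40541 × 5.07 ≈ 2.0554 days.

2.06 days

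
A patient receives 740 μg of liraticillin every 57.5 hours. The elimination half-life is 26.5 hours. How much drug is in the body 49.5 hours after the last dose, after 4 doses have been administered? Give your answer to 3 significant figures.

The 4 doses were given 222, 164.5, 107, 49.5 hours ago.
Total = 740·(1/2)^(222/26.5) + 740·(1/2)^(164.5/26.5) + 740·(1/2)^(107/26.5) + 740·(1/2)^(49.5/26.5)
      = 2.2253 + 10.013 + 45.056 + 202.74 ≈ 260.03 μg.

260 μg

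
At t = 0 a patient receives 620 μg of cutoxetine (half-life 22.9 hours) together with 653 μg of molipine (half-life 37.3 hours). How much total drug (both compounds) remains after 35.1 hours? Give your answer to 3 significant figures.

cutoxetine: 620 × (1/2)^(35.1/22.9) = 620 × (1/2)^1.5328 ≈ 214.28 μg.
molipine: 653 × (1/2)^(35.1/37.3) = 653 × (1/2)^0.94102 ≈ 340.12 μg.
Total = 214.28 + 340.12 ≈ 554.41 μg.

554 μg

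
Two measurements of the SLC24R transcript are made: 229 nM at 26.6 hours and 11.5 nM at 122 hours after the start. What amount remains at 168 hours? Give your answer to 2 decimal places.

2.72 nM

Over Δt = 122 − 26.6 = 95.4 hours, the level fell by a factor of 229/11.5 ≈ 19.913.
n = log₂(19.913) ≈ 4.3156 half-lives, so t½ = 95.4/4.3156 ≈ 22.106 hours.
From t = 122 to t = 168: 11.5 × (1/2)^((168−122)/22.106) ≈ 2.7182 nM.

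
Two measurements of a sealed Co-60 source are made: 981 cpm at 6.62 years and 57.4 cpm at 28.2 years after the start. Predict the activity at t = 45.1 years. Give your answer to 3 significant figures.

Over Δt = 28.2 − 6.62 = 21.58 years, the level fell by a factor of 981/57.4 ≈ 17.091.
n = log₂(17.091) ≈ 4.0951 half-lives, so t½ = 21.58/4.0951 ≈ 5.2697 years.
From t = 28.2 to t = 45.1: 57.4 × (1/2)^((45.1−28.2)/5.2697) ≈ 6.2158 cpm.

6.22 cpm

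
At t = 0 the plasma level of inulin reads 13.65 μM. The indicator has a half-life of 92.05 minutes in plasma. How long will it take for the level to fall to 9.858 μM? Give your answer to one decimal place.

43.2 minutes

Fraction remaining = 9.858/13.65 ≈ 0.7222.
n = log₂(13.65/9.858) = ln(1.3847)/ln 2 ≈ 0.46953 half-lives.
t = n × t½ = 0.46953 × 92.05 ≈ 43.221 minutes.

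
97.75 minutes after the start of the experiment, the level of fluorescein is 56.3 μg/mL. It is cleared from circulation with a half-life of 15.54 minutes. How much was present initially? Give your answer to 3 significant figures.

Number of half-lives elapsed: n = 97.75/15.54 ≈ 6.2902.
A₀ = A × 2^n = 56.3 × 2^6.2902 = 56.3 × 78.261 ≈ 4406.1 μg/mL.

4410 μg/mL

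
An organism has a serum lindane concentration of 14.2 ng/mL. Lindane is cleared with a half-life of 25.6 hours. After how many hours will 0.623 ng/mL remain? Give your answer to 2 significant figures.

120 hours

Fraction remaining = 0.623/14.2 ≈ 0.043873.
n = log₂(14.2/0.623) = ln(22.793)/ln 2 ≈ 4.5105 half-lives.
t = n × t½ = 4.5105 × 25.6 ≈ 115.47 hours.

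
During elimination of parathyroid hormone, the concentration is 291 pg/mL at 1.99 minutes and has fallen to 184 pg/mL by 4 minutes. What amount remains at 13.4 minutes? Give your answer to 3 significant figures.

21.6 pg/mL

Over Δt = 4 − 1.99 = 2.01 minutes, the level fell by a factor of 291/184 ≈ 1.5815.
n = log₂(1.5815) ≈ 0.66131 half-lives, so t½ = 2.01/0.66131 ≈ 3.0394 minutes.
From t = 4 to t = 13.4: 184 × (1/2)^((13.4−4)/3.0394) ≈ 21.568 pg/mL.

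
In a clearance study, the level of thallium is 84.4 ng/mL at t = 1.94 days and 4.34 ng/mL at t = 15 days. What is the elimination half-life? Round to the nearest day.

Over Δt = 15 − 1.94 = 13.06 days, the level fell by a factor of 84.4/4.34 ≈ 19.447.
n = log₂(19.447) ≈ 4.2815 half-lives, so t½ = 13.06/4.2815 ≈ 3.0503 days.

3 days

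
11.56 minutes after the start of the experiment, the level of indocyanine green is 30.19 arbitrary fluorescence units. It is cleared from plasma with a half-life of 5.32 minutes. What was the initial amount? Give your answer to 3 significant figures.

Number of half-lives elapsed: n = 11.56/5.32 ≈ 2.1729.
A₀ = A × 2^n = 30.19 × 2^2.1729 = 30.19 × 4.5094 ≈ 136.14 arbitrary fluorescence units.

136 arbitrary fluorescence units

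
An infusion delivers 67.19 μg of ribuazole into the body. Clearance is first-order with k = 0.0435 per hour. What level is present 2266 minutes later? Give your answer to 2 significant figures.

13 μg

t½ = ln 2 / k = 0.69315 / 0.0435 ≈ 15.934 hours.
Convert the elapsed time: 2266 minutes = 37.7667 hours.
Number of half-lives: n = 37.7667/15.934 ≈ 2.3701.
Remaining = 67.19 × (1/2)^2.3701 = 67.19 × 0.19343 ≈ 12.996 μg.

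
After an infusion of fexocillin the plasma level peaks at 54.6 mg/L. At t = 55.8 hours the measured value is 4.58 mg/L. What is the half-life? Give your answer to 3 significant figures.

15.6 hours

A/A₀ = 4.58/54.6 ≈ 0.083883.
n = log₂(11.921) ≈ 3.5755 half-lives elapsed in 55.8 hours.
t½ = 55.8/3.5755 ≈ 15.606 hours.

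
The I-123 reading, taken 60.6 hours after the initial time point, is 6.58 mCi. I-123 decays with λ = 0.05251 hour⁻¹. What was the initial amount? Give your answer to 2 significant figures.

t½ = ln 2 / λ = 0.69315 / 0.05251 ≈ 13.2 hours.
Number of half-lives elapsed: n = 60.6/13.2 ≈ 4.5908.
A₀ = A × 2^n = 6.58 × 2^4.5908 = 6.58 × 24.097 ≈ 158.56 mCi.

160 mCi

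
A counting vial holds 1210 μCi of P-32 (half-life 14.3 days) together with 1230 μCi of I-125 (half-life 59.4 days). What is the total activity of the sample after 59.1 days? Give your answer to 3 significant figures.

P-32: 1210 × (1/2)^(59.1/14.3) = 1210 × (1/2)^4.1329 ≈ 68.971 μCi.
I-125: 1230 × (1/2)^(59.1/59.4) = 1230 × (1/2)^0.99495 ≈ 617.16 μCi.
Total = 68.971 + 617.16 ≈ 686.13 μCi.

686 μCi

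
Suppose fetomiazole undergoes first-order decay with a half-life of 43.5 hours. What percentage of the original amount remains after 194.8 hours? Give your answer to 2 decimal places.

n = 194.8/43.5 ≈ 4.4782 half-lives.
Fraction remaining = (1/2)^4.4782 ≈ 0.044868, i.e. 4.4868%.

4.49%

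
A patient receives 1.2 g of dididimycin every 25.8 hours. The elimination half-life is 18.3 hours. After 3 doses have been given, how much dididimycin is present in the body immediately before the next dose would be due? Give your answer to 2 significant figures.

0.69 g

The 3 doses were given 77.4, 51.6, 25.8 hours ago.
Total = 1.2·(1/2)^(77.4/18.3) + 1.2·(1/2)^(51.6/18.3) + 1.2·(1/2)^(25.8/18.3)
      = 0.063969 + 0.16997 + 0.45163 ≈ 0.68557 g.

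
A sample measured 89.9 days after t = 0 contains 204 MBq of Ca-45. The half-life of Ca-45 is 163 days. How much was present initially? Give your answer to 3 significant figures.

Number of half-lives elapsed: n = 89.9/163 ≈ 0.55153.
A₀ = A × 2^n = 204 × 2^0.55153 = 204 × 1.4656 ≈ 298.99 MBq.

299 MBq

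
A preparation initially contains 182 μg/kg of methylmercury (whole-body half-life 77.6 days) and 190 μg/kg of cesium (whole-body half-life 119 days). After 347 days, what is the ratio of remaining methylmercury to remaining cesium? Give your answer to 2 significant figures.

0.33

methylmercury: 182 × (1/2)^(347/77.6) = 182 × (1/2)^4.4716 ≈ 8.203 μg/kg.
cesium: 190 × (1/2)^(347/119) = 190 × (1/2)^2.916 ≈ 25.174 μg/kg.
Ratio ≈ 8.203 / 25.174 ≈ 0.32584.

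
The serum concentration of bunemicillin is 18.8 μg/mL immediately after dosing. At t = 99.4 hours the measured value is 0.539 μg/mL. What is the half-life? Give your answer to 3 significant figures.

19.4 hours

A/A₀ = 0.539/18.8 ≈ 0.02867.
n = log₂(34.879) ≈ 5.1243 half-lives elapsed in 99.4 hours.
t½ = 99.4/5.1243 ≈ 19.398 hours.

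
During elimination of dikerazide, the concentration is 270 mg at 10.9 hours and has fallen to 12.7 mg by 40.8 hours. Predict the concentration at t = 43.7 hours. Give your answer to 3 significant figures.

9.44 mg

Over Δt = 40.8 − 10.9 = 29.9 hours, the level fell by a factor of 270/12.7 ≈ 21.26.
n = log₂(21.26) ≈ 4.4101 half-lives, so t½ = 29.9/4.4101 ≈ 6.78 hours.
From t = 40.8 to t = 43.7: 12.7 × (1/2)^((43.7−40.8)/6.78) ≈ 9.4416 mg.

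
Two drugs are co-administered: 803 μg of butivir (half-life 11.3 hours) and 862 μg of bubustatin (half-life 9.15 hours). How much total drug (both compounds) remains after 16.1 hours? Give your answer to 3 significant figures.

butivir: 803 × (1/2)^(16.1/11.3) = 803 × (1/2)^1.4248 ≈ 299.1 μg.
bubustatin: 862 × (1/2)^(16.1/9.15) = 862 × (1/2)^1.7596 ≈ 254.58 μg.
Total = 299.1 + 254.58 ≈ 553.68 μg.

554 μg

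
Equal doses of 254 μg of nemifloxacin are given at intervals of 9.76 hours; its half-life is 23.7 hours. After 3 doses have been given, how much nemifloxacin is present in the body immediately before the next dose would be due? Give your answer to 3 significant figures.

The 3 doses were given 29.28, 19.52, 9.76 hours ago.
Total = 254·(1/2)^(29.28/23.7) + 254·(1/2)^(19.52/23.7) + 254·(1/2)^(9.76/23.7)
      = 107.88 + 143.51 + 190.93 ≈ 442.32 μg.

442 μg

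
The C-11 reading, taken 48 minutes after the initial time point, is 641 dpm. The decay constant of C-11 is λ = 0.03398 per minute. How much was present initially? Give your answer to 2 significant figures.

3300 dpm

t½ = ln 2 / λ = 0.69315 / 0.03398 ≈ 20.399 minutes.
Number of half-lives elapsed: n = 48/20.399 ≈ 2.3531.
A₀ = A × 2^n = 641 × 2^2.3531 = 641 × 5.1092 ≈ 3275 dpm.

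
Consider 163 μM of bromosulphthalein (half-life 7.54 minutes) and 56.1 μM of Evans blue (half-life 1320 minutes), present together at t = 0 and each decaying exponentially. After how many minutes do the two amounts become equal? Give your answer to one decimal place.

Set 163·(1/2)^(t/7.54) = 56.1·(1/2)^(t/1320).
Taking log₂: log₂(163/56.1) = t·(1/7.54 − 1/1320).
log₂(2.9055) = 1.5388; 1/7.54 − 1/1320 = 0.13187.
t = 1.5388 / 0.13187 ≈ 11.669 minutes.

11.7 minutes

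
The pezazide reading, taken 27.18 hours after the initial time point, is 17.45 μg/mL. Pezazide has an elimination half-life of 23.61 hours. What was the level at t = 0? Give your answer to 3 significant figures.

38.8 μg/mL

Number of half-lives elapsed: n = 27.18/23.61 ≈ 1.1512.
A₀ = A × 2^n = 17.45 × 2^1.1512 = 17.45 × 2.221 ≈ 38.756 μg/mL.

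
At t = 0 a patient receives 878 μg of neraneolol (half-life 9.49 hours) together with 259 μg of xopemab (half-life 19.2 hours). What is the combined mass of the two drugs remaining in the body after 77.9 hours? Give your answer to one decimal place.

neraneolol: 878 × (1/2)^(77.9/9.49) = 878 × (1/2)^8.2086 ≈ 2.9679 μg.
xopemab: 259 × (1/2)^(77.9/19.2) = 259 × (1/2)^4.0573 ≈ 15.557 μg.
Total = 2.9679 + 15.557 ≈ 18.525 μg.

18.5 μg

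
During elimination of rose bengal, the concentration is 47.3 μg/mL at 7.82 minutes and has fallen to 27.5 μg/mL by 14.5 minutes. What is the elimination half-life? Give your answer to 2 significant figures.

8.5 minutes

Over Δt = 14.5 − 7.82 = 6.68 minutes, the level fell by a factor of 47.3/27.5 ≈ 1.72.
n = log₂(1.72) ≈ 0.78241 half-lives, so t½ = 6.68/0.78241 ≈ 8.5377 minutes.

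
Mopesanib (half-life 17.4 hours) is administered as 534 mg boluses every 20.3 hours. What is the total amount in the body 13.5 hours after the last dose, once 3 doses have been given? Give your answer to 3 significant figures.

513 mg

The 3 doses were given 54.1, 33.8, 13.5 hours ago.
Total = 534·(1/2)^(54.1/17.4) + 534·(1/2)^(33.8/17.4) + 534·(1/2)^(13.5/17.4)
      = 61.884 + 138.93 + 311.88 ≈ 512.69 mg.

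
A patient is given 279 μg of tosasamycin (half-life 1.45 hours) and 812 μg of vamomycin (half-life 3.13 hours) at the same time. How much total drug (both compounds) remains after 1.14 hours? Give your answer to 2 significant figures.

tosasamycin: 279 × (1/2)^(1.14/1.45) = 279 × (1/2)^0.78621 ≈ 161.78 μg.
vamomycin: 812 × (1/2)^(1.14/3.13) = 812 × (1/2)^0.36422 ≈ 630.83 μg.
Total = 161.78 + 630.83 ≈ 792.62 μg.

790 μg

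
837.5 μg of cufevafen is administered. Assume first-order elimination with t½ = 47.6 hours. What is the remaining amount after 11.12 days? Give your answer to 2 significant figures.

Convert the elapsed time: 11.12 days = 266.88 hours.
Number of half-lives: n = 266.88/47.6 ≈ 5.6067.
Remaining = 837.5 × (1/2)^5.6067 = 837.5 × 0.020521 ≈ 17.187 μg.

17 μg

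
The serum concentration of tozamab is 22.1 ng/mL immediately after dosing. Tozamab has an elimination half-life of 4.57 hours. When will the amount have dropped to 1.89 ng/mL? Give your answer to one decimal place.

16.2 hours

Fraction remaining = 1.89/22.1 ≈ 0.08552.
n = log₂(22.1/1.89) = ln(11.693)/ln 2 ≈ 3.5476 half-lives.
t = n × t½ = 3.5476 × 4.57 ≈ 16.212 hours.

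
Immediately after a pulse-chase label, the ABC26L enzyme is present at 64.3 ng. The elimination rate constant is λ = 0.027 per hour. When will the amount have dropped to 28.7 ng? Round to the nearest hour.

t½ = ln 2 / λ = 0.69315 / 0.027 ≈ 25.672 hours.
Fraction remaining = 28.7/64.3 ≈ 0.44635.
n = log₂(64.3/28.7) = ln(2.2404)/ln 2 ≈ 1.1638 half-lives.
t = n × t½ = 1.1638 × 25.672 ≈ 29.876 hours.

30 hours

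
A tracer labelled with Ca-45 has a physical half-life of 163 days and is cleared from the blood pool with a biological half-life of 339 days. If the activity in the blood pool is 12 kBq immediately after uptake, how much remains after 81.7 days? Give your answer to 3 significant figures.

1/t_eff = 1/t_phys + 1/t_biol = 1/163 + 1/339 = 0.0090848 per day.
t_eff = 163 × 339 / (163 + 339) ≈ 110.07 days.
Remaining = 12 × (1/2)^(81.7/110.07) = 12 × (1/2)^0.74223 ≈ 7.1738 kBq.

7.17 kBq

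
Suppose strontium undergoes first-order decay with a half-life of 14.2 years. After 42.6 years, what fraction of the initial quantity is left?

n = 42.6/14.2 ≈ 3 half-lives.
Fraction remaining = (1/2)^3 ≈ 0.125.

0.125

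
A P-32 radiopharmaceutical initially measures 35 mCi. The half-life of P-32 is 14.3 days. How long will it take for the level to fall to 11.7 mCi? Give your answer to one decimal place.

Fraction remaining = 11.7/35 ≈ 0.33429.
n = log₂(35/11.7) = ln(2.9915)/ln 2 ≈ 1.5808 half-lives.
t = n × t½ = 1.5808 × 14.3 ≈ 22.606 days.

22.6 days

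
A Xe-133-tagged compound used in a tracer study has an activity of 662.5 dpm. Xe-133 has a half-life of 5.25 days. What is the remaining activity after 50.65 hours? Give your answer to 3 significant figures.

501 dpm

Convert the elapsed time: 50.65 hours = 2.11042 days.
Number of half-lives: n = 2.11042/5.25 ≈ 0.40198.
Remaining = 662.5 × (1/2)^0.40198 = 662.5 × 0.75682 ≈ 501.39 dpm.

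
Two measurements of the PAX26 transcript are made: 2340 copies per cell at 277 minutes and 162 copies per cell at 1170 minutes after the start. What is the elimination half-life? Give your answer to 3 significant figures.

232 minutes

Over Δt = 1170 − 277 = 893 minutes, the level fell by a factor of 2340/162 ≈ 14.444.
n = log₂(14.444) ≈ 3.8524 half-lives, so t½ = 893/3.8524 ≈ 231.8 minutes.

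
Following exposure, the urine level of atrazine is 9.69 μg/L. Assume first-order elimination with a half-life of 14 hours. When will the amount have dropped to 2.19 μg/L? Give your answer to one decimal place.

30.0 hours

Fraction remaining = 2.19/9.69 ≈ 0.22601.
n = log₂(9.69/2.19) = ln(4.4247)/ln 2 ≈ 2.1456 half-lives.
t = n × t½ = 2.1456 × 14 ≈ 30.038 hours.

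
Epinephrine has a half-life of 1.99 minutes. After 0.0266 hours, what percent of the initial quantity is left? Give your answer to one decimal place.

57.4%

0.0266 hours = 1.596 minutes.
n = 1.596/1.99 ≈ 0.80201 half-lives.
Fraction remaining = (1/2)^0.80201 ≈ 0.57355, i.e. 57.355%.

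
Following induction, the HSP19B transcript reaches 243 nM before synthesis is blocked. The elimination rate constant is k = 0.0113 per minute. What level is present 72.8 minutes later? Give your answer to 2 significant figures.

110 nM

t½ = ln 2 / k = 0.69315 / 0.0113 ≈ 61.34 minutes.
Number of half-lives: n = 72.8/61.34 ≈ 1.1868.
Remaining = 243 × (1/2)^1.1868 = 243 × 0.43927 ≈ 106.74 nM.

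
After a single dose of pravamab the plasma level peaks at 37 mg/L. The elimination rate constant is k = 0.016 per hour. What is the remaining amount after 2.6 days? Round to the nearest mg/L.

t½ = ln 2 / k = 0.69315 / 0.016 ≈ 43.322 hours.
Convert the elapsed time: 2.6 days = 62.4 hours.
Number of half-lives: n = 62.4/43.322 ≈ 1.4404.
Remaining = 37 × (1/2)^1.4404 = 37 × 0.36847 ≈ 13.633 mg/L.

14 mg/L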